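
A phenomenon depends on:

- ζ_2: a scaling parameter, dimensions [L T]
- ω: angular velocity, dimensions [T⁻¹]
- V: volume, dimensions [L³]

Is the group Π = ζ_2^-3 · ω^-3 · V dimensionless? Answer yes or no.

Sum the exponent of each base dimension across the product:
  L: −3·[ζ_2]_L − 3·[ω]_L + [V]_L = −3·(1) − 3·(0) + (3) = 0
  T: −3·[ζ_2]_T − 3·[ω]_T + [V]_T = −3·(1) − 3·(-1) + (0) = 0
All base exponents vanish — dimensionless.

yes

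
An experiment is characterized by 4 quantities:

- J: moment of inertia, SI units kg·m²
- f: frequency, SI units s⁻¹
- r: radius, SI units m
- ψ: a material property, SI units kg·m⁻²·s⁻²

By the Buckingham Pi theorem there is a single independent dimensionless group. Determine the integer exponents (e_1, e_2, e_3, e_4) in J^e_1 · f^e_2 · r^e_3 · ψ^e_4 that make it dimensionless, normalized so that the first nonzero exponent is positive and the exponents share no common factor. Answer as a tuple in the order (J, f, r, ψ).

(1, 2, -4, -1)

M: e_1·(1) + e_2·(0) + e_3·(0) + e_4·(1) = 0
L: e_1·(2) + e_2·(0) + e_3·(1) + e_4·(-2) = 0
T: e_1·(0) + e_2·(-1) + e_3·(0) + e_4·(-2) = 0
Solving this homogeneous linear system for the smallest-integer solution (first nonzero entry positive) gives (1, 2, -4, -1).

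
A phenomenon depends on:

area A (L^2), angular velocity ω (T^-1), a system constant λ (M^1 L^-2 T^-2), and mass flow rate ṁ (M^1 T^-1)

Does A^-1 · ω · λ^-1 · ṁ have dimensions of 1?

yes

Sum the exponent of each base dimension across the product:
  M: −[A]_M + [ω]_M − [λ]_M + [ṁ]_M = −(0) + (0) − (1) + (1) = 0
  L: −[A]_L + [ω]_L − [λ]_L + [ṁ]_L = −(2) + (0) − (-2) + (0) = 0
  T: −[A]_T + [ω]_T − [λ]_T + [ṁ]_T = −(0) + (-1) − (-2) + (-1) = 0
All base exponents vanish — dimensionless.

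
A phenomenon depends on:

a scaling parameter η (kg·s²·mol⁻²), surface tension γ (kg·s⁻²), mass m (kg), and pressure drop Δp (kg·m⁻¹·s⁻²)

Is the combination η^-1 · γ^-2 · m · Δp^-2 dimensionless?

no

Sum the exponent of each base dimension across the product:
  M: −[η]_M − 2·[γ]_M + [m]_M − 2·[Δp]_M = −(1) − 2·(1) + (1) − 2·(1) = -4
  L: −[η]_L − 2·[γ]_L + [m]_L − 2·[Δp]_L = −(0) − 2·(0) + (0) − 2·(-1) = 2
  T: −[η]_T − 2·[γ]_T + [m]_T − 2·[Δp]_T = −(2) − 2·(-2) + (0) − 2·(-2) = 6
  N: −[η]_N − 2·[γ]_N + [m]_N − 2·[Δp]_N = −(-2) − 2·(0) + (0) − 2·(0) = 2
Net dimensions [M⁻⁴ L² T⁶ N²] ≠ [1] — not dimensionless.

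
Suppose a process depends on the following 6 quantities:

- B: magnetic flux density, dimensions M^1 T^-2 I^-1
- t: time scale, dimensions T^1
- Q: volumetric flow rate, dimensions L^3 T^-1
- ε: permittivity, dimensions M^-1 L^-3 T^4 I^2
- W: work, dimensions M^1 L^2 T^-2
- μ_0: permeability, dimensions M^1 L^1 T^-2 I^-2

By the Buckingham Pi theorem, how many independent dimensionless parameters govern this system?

2

There are 6 variables and 4 base dimensions (M, L, T, I).
The dimension matrix has rank 4.
Independent dimensionless groups: 6 − 4 = 2.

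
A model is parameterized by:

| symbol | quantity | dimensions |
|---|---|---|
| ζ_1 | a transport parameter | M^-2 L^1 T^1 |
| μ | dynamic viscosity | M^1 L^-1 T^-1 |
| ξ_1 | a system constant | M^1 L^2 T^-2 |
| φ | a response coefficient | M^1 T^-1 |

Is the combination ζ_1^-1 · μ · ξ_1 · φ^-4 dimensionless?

Sum the exponent of each base dimension across the product:
  M: −[ζ_1]_M + [μ]_M + [ξ_1]_M − 4·[φ]_M = −(-2) + (1) + (1) − 4·(1) = 0
  L: −[ζ_1]_L + [μ]_L + [ξ_1]_L − 4·[φ]_L = −(1) + (-1) + (2) − 4·(0) = 0
  T: −[ζ_1]_T + [μ]_T + [ξ_1]_T − 4·[φ]_T = −(1) + (-1) + (-2) − 4·(-1) = 0
All base exponents vanish — dimensionless.

yes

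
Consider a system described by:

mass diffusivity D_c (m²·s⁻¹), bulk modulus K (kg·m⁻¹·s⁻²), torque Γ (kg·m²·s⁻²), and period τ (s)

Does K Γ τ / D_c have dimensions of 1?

no

Sum the exponent of each base dimension across the product:
  M: −[D_c]_M + [K]_M + [Γ]_M + [τ]_M = −(0) + (1) + (1) + (0) = 2
  L: −[D_c]_L + [K]_L + [Γ]_L + [τ]_L = −(2) + (-1) + (2) + (0) = -1
  T: −[D_c]_T + [K]_T + [Γ]_T + [τ]_T = −(-1) + (-2) + (-2) + (1) = -2
Net dimensions [M² L⁻¹ T⁻²] ≠ [1] — not dimensionless.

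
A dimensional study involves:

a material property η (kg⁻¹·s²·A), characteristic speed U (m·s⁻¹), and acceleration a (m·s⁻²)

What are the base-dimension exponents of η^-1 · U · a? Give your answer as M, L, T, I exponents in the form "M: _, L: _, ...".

M: 1, L: 2, T: -5, I: -1

Collect each base-dimension exponent across the product:
  M: −(-1) + (0) + (0) = 1
  L: −(0) + (1) + (1) = 2
  T: −(2) + (-1) + (-2) = -5
  I: −(1) + (0) + (0) = -1
So the dimensions are [M L² T⁻⁵ I⁻¹].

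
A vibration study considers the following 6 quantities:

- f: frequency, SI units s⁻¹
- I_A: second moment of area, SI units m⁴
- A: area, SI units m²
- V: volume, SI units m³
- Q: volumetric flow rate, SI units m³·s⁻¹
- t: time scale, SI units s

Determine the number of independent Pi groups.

4

There are 6 variables and 2 base dimensions (L, T).
The dimension matrix has rank 2.
Independent dimensionless groups: 6 − 2 = 4.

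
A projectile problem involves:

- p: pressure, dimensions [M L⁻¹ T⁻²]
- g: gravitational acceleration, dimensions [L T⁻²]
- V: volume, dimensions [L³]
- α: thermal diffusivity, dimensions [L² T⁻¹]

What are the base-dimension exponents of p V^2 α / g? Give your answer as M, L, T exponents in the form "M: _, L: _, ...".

M: 1, L: 6, T: -1

Collect each base-dimension exponent across the product:
  M: (1) − (0) + 2·(0) + (0) = 1
  L: (-1) − (1) + 2·(3) + (2) = 6
  T: (-2) − (-2) + 2·(0) + (-1) = -1
So the dimensions are [M L⁶ T⁻¹].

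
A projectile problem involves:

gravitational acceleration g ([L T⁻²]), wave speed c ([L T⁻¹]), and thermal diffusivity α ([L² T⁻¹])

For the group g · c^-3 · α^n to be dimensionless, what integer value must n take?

1

Balance the L exponent: (2)·n from α, plus (1) − 3·(1) = -2 from the rest, must sum to zero.
2n − 2 = 0, so n = 1.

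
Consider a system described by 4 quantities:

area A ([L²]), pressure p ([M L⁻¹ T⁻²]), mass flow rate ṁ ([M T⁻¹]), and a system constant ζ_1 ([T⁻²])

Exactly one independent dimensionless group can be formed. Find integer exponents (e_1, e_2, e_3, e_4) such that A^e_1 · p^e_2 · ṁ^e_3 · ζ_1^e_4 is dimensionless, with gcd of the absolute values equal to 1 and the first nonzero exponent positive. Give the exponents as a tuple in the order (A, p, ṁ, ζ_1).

(1, 2, -2, -1)

M: e_1·(0) + e_2·(1) + e_3·(1) + e_4·(0) = 0
L: e_1·(2) + e_2·(-1) + e_3·(0) + e_4·(0) = 0
T: e_1·(0) + e_2·(-2) + e_3·(-1) + e_4·(-2) = 0
Solving this homogeneous linear system for the smallest-integer solution (first nonzero entry positive) gives (1, 2, -2, -1).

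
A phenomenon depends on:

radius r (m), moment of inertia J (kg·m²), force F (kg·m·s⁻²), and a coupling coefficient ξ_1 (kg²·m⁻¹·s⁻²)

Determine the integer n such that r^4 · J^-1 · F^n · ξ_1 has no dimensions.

-1

Balance the M exponent: (1)·n from F, plus 4·(0) − (1) + (2) = 1 from the rest, must sum to zero.
n + 1 = 0, so n = -1.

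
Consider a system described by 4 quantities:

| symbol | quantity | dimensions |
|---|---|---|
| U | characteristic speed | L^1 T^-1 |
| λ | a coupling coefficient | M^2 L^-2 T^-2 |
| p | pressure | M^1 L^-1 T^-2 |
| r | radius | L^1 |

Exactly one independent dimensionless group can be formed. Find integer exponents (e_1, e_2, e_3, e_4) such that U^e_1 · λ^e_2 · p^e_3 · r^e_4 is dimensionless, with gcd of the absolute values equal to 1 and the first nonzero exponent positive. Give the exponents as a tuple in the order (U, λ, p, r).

M: e_1·(0) + e_2·(2) + e_3·(1) + e_4·(0) = 0
L: e_1·(1) + e_2·(-2) + e_3·(-1) + e_4·(1) = 0
T: e_1·(-1) + e_2·(-2) + e_3·(-2) + e_4·(0) = 0
Solving this homogeneous linear system for the smallest-integer solution (first nonzero entry positive) gives (2, 1, -2, -2).

(2, 1, -2, -2)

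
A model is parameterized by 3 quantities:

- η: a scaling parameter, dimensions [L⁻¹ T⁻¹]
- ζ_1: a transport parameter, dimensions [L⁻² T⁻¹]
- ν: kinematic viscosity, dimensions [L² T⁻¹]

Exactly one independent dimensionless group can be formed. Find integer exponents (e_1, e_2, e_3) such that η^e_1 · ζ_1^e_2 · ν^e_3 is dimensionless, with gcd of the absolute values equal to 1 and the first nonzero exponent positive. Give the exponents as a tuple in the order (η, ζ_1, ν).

(4, -3, -1)

L: e_1·(-1) + e_2·(-2) + e_3·(2) = 0
T: e_1·(-1) + e_2·(-1) + e_3·(-1) = 0
Solving this homogeneous linear system for the smallest-integer solution (first nonzero entry positive) gives (4, -3, -1).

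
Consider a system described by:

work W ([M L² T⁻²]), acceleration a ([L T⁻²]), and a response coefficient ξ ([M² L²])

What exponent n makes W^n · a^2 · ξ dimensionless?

Balance the M exponent: (1)·n from W, plus 2·(0) + (2) = 2 from the rest, must sum to zero.
n + 2 = 0, so n = -2.

-2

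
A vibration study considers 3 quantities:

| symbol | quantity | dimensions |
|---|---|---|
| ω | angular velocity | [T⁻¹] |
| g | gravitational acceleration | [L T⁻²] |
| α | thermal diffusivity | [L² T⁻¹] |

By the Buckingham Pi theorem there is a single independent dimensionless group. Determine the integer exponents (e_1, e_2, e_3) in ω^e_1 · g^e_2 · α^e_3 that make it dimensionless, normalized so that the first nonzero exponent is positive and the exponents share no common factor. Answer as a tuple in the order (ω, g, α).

(3, -2, 1)

L: e_1·(0) + e_2·(1) + e_3·(2) = 0
T: e_1·(-1) + e_2·(-2) + e_3·(-1) = 0
Solving this homogeneous linear system for the smallest-integer solution (first nonzero entry positive) gives (3, -2, 1).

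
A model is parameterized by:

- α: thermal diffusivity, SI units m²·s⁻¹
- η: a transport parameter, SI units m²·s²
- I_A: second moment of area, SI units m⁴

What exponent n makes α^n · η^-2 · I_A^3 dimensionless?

-4

Balance the L exponent: (2)·n from α, plus −2·(2) + 3·(4) = 8 from the rest, must sum to zero.
2n + 8 = 0, so n = -4.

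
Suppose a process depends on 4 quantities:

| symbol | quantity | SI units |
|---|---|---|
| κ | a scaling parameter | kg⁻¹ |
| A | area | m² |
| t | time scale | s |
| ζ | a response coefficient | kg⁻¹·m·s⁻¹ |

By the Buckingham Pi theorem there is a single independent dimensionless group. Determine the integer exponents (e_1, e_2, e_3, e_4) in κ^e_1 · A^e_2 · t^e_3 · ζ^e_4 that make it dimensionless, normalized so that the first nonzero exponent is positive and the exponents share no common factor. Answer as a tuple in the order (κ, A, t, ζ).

M: e_1·(-1) + e_2·(0) + e_3·(0) + e_4·(-1) = 0
L: e_1·(0) + e_2·(2) + e_3·(0) + e_4·(1) = 0
T: e_1·(0) + e_2·(0) + e_3·(1) + e_4·(-1) = 0
Solving this homogeneous linear system for the smallest-integer solution (first nonzero entry positive) gives (2, 1, -2, -2).

(2, 1, -2, -2)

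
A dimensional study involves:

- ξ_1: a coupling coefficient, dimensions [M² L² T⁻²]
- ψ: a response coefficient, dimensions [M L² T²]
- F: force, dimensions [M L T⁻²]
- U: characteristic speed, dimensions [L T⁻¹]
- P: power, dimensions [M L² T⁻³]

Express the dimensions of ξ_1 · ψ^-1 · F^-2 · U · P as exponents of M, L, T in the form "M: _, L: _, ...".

M: 0, L: 1, T: -4

Collect each base-dimension exponent across the product:
  M: (2) − (1) − 2·(1) + (0) + (1) = 0
  L: (2) − (2) − 2·(1) + (1) + (2) = 1
  T: (-2) − (2) − 2·(-2) + (-1) + (-3) = -4
So the dimensions are [L T⁻⁴].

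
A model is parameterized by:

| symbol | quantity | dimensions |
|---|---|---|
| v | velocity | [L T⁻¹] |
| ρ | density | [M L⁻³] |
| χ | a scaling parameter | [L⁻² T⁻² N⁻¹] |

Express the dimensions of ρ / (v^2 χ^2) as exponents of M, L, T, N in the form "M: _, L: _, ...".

M: 1, L: -1, T: 6, N: 2

Collect each base-dimension exponent across the product:
  M: −2·(0) + (1) − 2·(0) = 1
  L: −2·(1) + (-3) − 2·(-2) = -1
  T: −2·(-1) + (0) − 2·(-2) = 6
  N: −2·(0) + (0) − 2·(-1) = 2
So the dimensions are [M L⁻¹ T⁶ N²].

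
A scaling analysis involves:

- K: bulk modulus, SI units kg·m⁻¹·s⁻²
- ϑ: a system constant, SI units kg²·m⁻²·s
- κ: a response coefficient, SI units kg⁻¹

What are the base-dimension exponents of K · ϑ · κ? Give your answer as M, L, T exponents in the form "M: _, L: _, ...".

Collect each base-dimension exponent across the product:
  M: (1) + (2) + (-1) = 2
  L: (-1) + (-2) + (0) = -3
  T: (-2) + (1) + (0) = -1
So the dimensions are [M² L⁻³ T⁻¹].

M: 2, L: -3, T: -1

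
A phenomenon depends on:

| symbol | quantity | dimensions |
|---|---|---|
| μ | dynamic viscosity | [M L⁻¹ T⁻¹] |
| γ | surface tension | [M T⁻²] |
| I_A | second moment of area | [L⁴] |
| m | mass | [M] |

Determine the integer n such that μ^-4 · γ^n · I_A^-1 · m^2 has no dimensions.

Balance the M exponent: (1)·n from γ, plus −4·(1) − (0) + 2·(1) = -2 from the rest, must sum to zero.
n − 2 = 0, so n = 2.

2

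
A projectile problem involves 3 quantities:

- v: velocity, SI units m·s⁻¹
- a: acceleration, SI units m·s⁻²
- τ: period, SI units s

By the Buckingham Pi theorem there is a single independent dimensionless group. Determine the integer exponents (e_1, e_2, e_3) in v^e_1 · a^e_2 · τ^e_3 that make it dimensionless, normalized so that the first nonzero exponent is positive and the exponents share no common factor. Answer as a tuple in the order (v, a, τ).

L: e_1·(1) + e_2·(1) + e_3·(0) = 0
T: e_1·(-1) + e_2·(-2) + e_3·(1) = 0
Solving this homogeneous linear system for the smallest-integer solution (first nonzero entry positive) gives (1, -1, -1).

(1, -1, -1)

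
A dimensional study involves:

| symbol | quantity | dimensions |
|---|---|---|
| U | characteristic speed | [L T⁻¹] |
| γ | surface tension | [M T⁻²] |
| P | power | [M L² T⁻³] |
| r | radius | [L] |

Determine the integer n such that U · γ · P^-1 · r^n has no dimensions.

Balance the L exponent: (1)·n from r, plus (1) + (0) − (2) = -1 from the rest, must sum to zero.
n − 1 = 0, so n = 1.

1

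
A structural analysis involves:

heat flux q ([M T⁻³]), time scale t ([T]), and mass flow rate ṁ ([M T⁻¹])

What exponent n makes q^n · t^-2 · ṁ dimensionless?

-1

Balance the M exponent: (1)·n from q, plus −2·(0) + (1) = 1 from the rest, must sum to zero.
n + 1 = 0, so n = -1.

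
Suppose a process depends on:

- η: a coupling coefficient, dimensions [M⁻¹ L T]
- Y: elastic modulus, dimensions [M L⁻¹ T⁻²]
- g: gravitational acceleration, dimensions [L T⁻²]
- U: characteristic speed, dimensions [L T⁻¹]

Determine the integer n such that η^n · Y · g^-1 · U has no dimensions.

1

Balance the M exponent: (-1)·n from η, plus (1) − (0) + (0) = 1 from the rest, must sum to zero.
−n + 1 = 0, so n = 1.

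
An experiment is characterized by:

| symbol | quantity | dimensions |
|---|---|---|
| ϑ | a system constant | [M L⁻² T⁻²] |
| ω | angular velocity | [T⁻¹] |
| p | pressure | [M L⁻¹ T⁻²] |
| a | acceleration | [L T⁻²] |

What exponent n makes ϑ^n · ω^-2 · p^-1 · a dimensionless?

Balance the M exponent: (1)·n from ϑ, plus −2·(0) − (1) + (0) = -1 from the rest, must sum to zero.
n − 1 = 0, so n = 1.

1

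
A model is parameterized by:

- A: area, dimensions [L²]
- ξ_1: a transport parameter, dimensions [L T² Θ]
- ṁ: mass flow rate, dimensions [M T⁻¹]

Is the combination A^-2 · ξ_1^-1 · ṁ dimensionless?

no

Sum the exponent of each base dimension across the product:
  M: −2·[A]_M − [ξ_1]_M + [ṁ]_M = −2·(0) − (0) + (1) = 1
  L: −2·[A]_L − [ξ_1]_L + [ṁ]_L = −2·(2) − (1) + (0) = -5
  T: −2·[A]_T − [ξ_1]_T + [ṁ]_T = −2·(0) − (2) + (-1) = -3
  Θ: −2·[A]_Θ − [ξ_1]_Θ + [ṁ]_Θ = −2·(0) − (1) + (0) = -1
Net dimensions [M L⁻⁵ T⁻³ Θ⁻¹] ≠ [1] — not dimensionless.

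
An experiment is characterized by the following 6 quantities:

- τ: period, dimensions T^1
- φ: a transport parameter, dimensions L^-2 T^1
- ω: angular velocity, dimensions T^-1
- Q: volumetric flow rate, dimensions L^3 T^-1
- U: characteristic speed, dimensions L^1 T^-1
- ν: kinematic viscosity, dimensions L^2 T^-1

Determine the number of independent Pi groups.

There are 6 variables and 2 base dimensions (L, T).
The dimension matrix has rank 2.
Independent dimensionless groups: 6 − 2 = 4.

4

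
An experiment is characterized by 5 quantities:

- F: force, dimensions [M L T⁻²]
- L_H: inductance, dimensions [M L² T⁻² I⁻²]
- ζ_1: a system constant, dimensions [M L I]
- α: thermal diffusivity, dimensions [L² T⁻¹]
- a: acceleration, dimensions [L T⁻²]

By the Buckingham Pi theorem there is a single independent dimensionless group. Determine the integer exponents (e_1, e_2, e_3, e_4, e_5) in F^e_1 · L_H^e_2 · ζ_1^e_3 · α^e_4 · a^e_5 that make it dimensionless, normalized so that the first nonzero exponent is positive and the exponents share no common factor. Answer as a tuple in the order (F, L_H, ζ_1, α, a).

(3, -1, -2, 2, -3)

M: e_1·(1) + e_2·(1) + e_3·(1) + e_4·(0) + e_5·(0) = 0
L: e_1·(1) + e_2·(2) + e_3·(1) + e_4·(2) + e_5·(1) = 0
T: e_1·(-2) + e_2·(-2) + e_3·(0) + e_4·(-1) + e_5·(-2) = 0
I: e_1·(0) + e_2·(-2) + e_3·(1) + e_4·(0) + e_5·(0) = 0
Solving this homogeneous linear system for the smallest-integer solution (first nonzero entry positive) gives (3, -1, -2, 2, -3).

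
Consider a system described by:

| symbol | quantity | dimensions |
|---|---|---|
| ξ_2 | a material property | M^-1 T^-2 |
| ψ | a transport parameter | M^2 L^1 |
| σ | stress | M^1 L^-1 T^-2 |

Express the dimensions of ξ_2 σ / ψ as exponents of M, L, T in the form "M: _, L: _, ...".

M: -2, L: -2, T: -4

Collect each base-dimension exponent across the product:
  M: (-1) − (2) + (1) = -2
  L: (0) − (1) + (-1) = -2
  T: (-2) − (0) + (-2) = -4
So the dimensions are [M⁻² L⁻² T⁻⁴].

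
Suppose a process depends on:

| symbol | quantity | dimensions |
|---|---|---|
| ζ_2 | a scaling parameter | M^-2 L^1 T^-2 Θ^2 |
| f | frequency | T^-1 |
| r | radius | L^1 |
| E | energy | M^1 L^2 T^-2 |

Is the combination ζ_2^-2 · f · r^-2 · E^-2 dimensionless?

no

Sum the exponent of each base dimension across the product:
  M: −2·[ζ_2]_M + [f]_M − 2·[r]_M − 2·[E]_M = −2·(-2) + (0) − 2·(0) − 2·(1) = 2
  L: −2·[ζ_2]_L + [f]_L − 2·[r]_L − 2·[E]_L = −2·(1) + (0) − 2·(1) − 2·(2) = -8
  T: −2·[ζ_2]_T + [f]_T − 2·[r]_T − 2·[E]_T = −2·(-2) + (-1) − 2·(0) − 2·(-2) = 7
  Θ: −2·[ζ_2]_Θ + [f]_Θ − 2·[r]_Θ − 2·[E]_Θ = −2·(2) + (0) − 2·(0) − 2·(0) = -4
Net dimensions [M² L⁻⁸ T⁷ Θ⁻⁴] ≠ [1] — not dimensionless.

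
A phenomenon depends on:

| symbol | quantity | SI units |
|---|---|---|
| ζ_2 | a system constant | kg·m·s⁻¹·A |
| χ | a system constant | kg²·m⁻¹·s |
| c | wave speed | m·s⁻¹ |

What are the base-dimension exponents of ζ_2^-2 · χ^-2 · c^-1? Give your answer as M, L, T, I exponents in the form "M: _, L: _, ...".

Collect each base-dimension exponent across the product:
  M: −2·(1) − 2·(2) − (0) = -6
  L: −2·(1) − 2·(-1) − (1) = -1
  T: −2·(-1) − 2·(1) − (-1) = 1
  I: −2·(1) − 2·(0) − (0) = -2
So the dimensions are [M⁻⁶ L⁻¹ T I⁻²].

M: -6, L: -1, T: 1, I: -2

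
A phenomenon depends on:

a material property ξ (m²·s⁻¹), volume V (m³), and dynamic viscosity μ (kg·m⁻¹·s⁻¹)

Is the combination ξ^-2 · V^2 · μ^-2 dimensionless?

no

Sum the exponent of each base dimension across the product:
  M: −2·[ξ]_M + 2·[V]_M − 2·[μ]_M = −2·(0) + 2·(0) − 2·(1) = -2
  L: −2·[ξ]_L + 2·[V]_L − 2·[μ]_L = −2·(2) + 2·(3) − 2·(-1) = 4
  T: −2·[ξ]_T + 2·[V]_T − 2·[μ]_T = −2·(-1) + 2·(0) − 2·(-1) = 4
Net dimensions [M⁻² L⁴ T⁴] ≠ [1] — not dimensionless.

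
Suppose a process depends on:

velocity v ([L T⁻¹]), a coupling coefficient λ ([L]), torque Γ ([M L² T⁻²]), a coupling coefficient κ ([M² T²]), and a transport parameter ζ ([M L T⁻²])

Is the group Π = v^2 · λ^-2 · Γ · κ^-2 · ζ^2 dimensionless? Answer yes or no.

no

Sum the exponent of each base dimension across the product:
  M: 2·[v]_M − 2·[λ]_M + [Γ]_M − 2·[κ]_M + 2·[ζ]_M = 2·(0) − 2·(0) + (1) − 2·(2) + 2·(1) = -1
  L: 2·[v]_L − 2·[λ]_L + [Γ]_L − 2·[κ]_L + 2·[ζ]_L = 2·(1) − 2·(1) + (2) − 2·(0) + 2·(1) = 4
  T: 2·[v]_T − 2·[λ]_T + [Γ]_T − 2·[κ]_T + 2·[ζ]_T = 2·(-1) − 2·(0) + (-2) − 2·(2) + 2·(-2) = -12
Net dimensions [M⁻¹ L⁴ T⁻¹²] ≠ [1] — not dimensionless.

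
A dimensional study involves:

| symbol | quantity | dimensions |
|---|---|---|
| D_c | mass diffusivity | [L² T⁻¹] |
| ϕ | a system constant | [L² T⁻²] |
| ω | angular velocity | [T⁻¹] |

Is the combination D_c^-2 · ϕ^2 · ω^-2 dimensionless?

Sum the exponent of each base dimension across the product:
  L: −2·[D_c]_L + 2·[ϕ]_L − 2·[ω]_L = −2·(2) + 2·(2) − 2·(0) = 0
  T: −2·[D_c]_T + 2·[ϕ]_T − 2·[ω]_T = −2·(-1) + 2·(-2) − 2·(-1) = 0
All base exponents vanish — dimensionless.

yes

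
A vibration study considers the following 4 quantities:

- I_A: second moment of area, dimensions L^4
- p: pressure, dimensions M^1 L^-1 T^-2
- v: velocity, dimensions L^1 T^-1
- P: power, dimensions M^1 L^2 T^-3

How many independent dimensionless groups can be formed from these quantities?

There are 4 variables and 3 base dimensions (M, L, T).
The dimension matrix has rank 3.
Independent dimensionless groups: 4 − 3 = 1.

1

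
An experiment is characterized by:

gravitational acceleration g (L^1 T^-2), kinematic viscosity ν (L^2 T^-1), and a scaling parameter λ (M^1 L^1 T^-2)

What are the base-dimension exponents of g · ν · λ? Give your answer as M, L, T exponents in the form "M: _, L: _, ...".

Collect each base-dimension exponent across the product:
  M: (0) + (0) + (1) = 1
  L: (1) + (2) + (1) = 4
  T: (-2) + (-1) + (-2) = -5
So the dimensions are [M L⁴ T⁻⁵].

M: 1, L: 4, T: -5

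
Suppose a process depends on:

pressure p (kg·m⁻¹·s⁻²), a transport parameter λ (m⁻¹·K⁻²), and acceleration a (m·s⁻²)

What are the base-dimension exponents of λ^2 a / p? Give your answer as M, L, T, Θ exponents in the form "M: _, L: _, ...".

M: -1, L: 0, T: 0, Θ: -4

Collect each base-dimension exponent across the product:
  M: −(1) + 2·(0) + (0) = -1
  L: −(-1) + 2·(-1) + (1) = 0
  T: −(-2) + 2·(0) + (-2) = 0
  Θ: −(0) + 2·(-2) + (0) = -4
So the dimensions are [M⁻¹ Θ⁻⁴].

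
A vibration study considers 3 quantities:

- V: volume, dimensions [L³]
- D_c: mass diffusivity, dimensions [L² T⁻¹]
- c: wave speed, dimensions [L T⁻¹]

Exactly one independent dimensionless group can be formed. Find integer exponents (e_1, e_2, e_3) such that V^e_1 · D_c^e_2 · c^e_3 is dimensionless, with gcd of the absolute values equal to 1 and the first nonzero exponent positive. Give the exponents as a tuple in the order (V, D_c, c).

(1, -3, 3)

L: e_1·(3) + e_2·(2) + e_3·(1) = 0
T: e_1·(0) + e_2·(-1) + e_3·(-1) = 0
Solving this homogeneous linear system for the smallest-integer solution (first nonzero entry positive) gives (1, -3, 3).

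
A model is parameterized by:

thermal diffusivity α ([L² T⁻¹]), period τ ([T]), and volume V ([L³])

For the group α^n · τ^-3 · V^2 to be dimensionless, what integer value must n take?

-3

Balance the L exponent: (2)·n from α, plus −3·(0) + 2·(3) = 6 from the rest, must sum to zero.
2n + 6 = 0, so n = -3.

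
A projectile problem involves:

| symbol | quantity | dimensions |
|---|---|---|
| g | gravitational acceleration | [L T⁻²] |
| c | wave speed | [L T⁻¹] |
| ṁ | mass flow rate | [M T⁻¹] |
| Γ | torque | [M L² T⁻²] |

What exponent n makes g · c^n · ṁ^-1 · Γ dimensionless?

-3

Balance the L exponent: (1)·n from c, plus (1) − (0) + (2) = 3 from the rest, must sum to zero.
n + 3 = 0, so n = -3.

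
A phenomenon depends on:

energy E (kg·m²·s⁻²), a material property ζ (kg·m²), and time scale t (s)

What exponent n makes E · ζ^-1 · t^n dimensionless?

Balance the T exponent: (1)·n from t, plus (-2) − (0) = -2 from the rest, must sum to zero.
n − 2 = 0, so n = 2.

2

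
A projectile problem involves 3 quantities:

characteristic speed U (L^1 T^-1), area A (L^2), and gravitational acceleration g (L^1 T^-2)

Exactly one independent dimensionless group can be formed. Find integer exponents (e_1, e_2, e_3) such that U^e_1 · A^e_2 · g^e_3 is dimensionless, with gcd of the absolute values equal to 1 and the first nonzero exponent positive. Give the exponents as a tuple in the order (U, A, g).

(4, -1, -2)

L: e_1·(1) + e_2·(2) + e_3·(1) = 0
T: e_1·(-1) + e_2·(0) + e_3·(-2) = 0
Solving this homogeneous linear system for the smallest-integer solution (first nonzero entry positive) gives (4, -1, -2).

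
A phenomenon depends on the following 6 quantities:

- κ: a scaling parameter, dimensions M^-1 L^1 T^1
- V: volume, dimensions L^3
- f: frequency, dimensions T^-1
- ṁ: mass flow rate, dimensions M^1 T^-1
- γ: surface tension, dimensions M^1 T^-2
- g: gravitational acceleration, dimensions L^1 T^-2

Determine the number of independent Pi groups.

3

There are 6 variables and 3 base dimensions (M, L, T).
The dimension matrix has rank 3.
Independent dimensionless groups: 6 − 3 = 3.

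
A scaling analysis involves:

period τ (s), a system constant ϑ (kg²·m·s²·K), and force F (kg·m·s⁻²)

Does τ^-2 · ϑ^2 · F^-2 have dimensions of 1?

Sum the exponent of each base dimension across the product:
  M: −2·[τ]_M + 2·[ϑ]_M − 2·[F]_M = −2·(0) + 2·(2) − 2·(1) = 2
  L: −2·[τ]_L + 2·[ϑ]_L − 2·[F]_L = −2·(0) + 2·(1) − 2·(1) = 0
  T: −2·[τ]_T + 2·[ϑ]_T − 2·[F]_T = −2·(1) + 2·(2) − 2·(-2) = 6
  Θ: −2·[τ]_Θ + 2·[ϑ]_Θ − 2·[F]_Θ = −2·(0) + 2·(1) − 2·(0) = 2
Net dimensions [M² T⁶ Θ²] ≠ [1] — not dimensionless.

no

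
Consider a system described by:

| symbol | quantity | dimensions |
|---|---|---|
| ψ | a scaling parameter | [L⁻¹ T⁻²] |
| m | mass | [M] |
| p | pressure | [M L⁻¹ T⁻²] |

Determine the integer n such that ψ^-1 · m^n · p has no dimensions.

-1

Balance the M exponent: (1)·n from m, plus −(0) + (1) = 1 from the rest, must sum to zero.
n + 1 = 0, so n = -1.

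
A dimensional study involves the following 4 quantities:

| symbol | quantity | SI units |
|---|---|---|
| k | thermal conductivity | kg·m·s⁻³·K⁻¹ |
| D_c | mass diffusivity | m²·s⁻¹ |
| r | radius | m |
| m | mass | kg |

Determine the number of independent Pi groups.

0

There are 4 variables and 4 base dimensions (M, L, T, Θ).
The dimension matrix has rank 4.
Independent dimensionless groups: 4 − 4 = 0.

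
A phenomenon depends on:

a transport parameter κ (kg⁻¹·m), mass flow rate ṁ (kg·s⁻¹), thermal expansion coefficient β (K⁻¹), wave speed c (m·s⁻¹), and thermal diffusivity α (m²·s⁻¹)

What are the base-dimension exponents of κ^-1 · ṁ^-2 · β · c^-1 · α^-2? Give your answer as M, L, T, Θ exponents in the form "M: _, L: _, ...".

M: -1, L: -6, T: 5, Θ: -1

Collect each base-dimension exponent across the product:
  M: −(-1) − 2·(1) + (0) − (0) − 2·(0) = -1
  L: −(1) − 2·(0) + (0) − (1) − 2·(2) = -6
  T: −(0) − 2·(-1) + (0) − (-1) − 2·(-1) = 5
  Θ: −(0) − 2·(0) + (-1) − (0) − 2·(0) = -1
So the dimensions are [M⁻¹ L⁻⁶ T⁵ Θ⁻¹].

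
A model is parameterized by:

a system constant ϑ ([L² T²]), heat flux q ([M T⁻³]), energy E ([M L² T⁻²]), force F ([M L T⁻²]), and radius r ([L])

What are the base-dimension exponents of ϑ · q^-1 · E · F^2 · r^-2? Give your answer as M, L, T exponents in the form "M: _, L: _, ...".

Collect each base-dimension exponent across the product:
  M: (0) − (1) + (1) + 2·(1) − 2·(0) = 2
  L: (2) − (0) + (2) + 2·(1) − 2·(1) = 4
  T: (2) − (-3) + (-2) + 2·(-2) − 2·(0) = -1
So the dimensions are [M² L⁴ T⁻¹].

M: 2, L: 4, T: -1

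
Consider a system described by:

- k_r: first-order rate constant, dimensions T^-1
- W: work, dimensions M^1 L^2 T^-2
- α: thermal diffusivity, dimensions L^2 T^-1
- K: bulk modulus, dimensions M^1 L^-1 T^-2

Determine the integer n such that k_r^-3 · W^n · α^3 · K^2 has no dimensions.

Balance the M exponent: (1)·n from W, plus −3·(0) + 3·(0) + 2·(1) = 2 from the rest, must sum to zero.
n + 2 = 0, so n = -2.

-2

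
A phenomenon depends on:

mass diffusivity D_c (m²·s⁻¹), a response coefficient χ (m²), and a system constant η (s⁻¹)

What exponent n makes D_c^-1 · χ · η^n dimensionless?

1

Balance the T exponent: (-1)·n from η, plus −(-1) + (0) = 1 from the rest, must sum to zero.
−n + 1 = 0, so n = 1.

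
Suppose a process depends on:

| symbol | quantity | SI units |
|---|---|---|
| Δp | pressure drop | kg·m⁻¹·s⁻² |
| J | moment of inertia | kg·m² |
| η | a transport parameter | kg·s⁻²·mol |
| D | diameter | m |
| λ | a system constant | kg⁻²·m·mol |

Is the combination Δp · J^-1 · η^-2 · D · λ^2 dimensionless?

Sum the exponent of each base dimension across the product:
  M: [Δp]_M − [J]_M − 2·[η]_M + [D]_M + 2·[λ]_M = (1) − (1) − 2·(1) + (0) + 2·(-2) = -6
  L: [Δp]_L − [J]_L − 2·[η]_L + [D]_L + 2·[λ]_L = (-1) − (2) − 2·(0) + (1) + 2·(1) = 0
  T: [Δp]_T − [J]_T − 2·[η]_T + [D]_T + 2·[λ]_T = (-2) − (0) − 2·(-2) + (0) + 2·(0) = 2
  N: [Δp]_N − [J]_N − 2·[η]_N + [D]_N + 2·[λ]_N = (0) − (0) − 2·(1) + (0) + 2·(1) = 0
Net dimensions [M⁻⁶ T²] ≠ [1] — not dimensionless.

no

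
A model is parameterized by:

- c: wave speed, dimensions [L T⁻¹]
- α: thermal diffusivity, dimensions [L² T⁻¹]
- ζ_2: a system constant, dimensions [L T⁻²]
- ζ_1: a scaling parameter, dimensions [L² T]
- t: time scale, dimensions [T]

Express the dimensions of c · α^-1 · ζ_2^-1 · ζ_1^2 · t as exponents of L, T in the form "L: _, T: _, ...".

Collect each base-dimension exponent across the product:
  L: (1) − (2) − (1) + 2·(2) + (0) = 2
  T: (-1) − (-1) − (-2) + 2·(1) + (1) = 5
So the dimensions are [L² T⁵].

L: 2, T: 5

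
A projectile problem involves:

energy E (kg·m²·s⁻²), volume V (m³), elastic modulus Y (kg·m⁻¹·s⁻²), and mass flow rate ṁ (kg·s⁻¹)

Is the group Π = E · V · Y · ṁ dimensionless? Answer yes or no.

no

Sum the exponent of each base dimension across the product:
  M: [E]_M + [V]_M + [Y]_M + [ṁ]_M = (1) + (0) + (1) + (1) = 3
  L: [E]_L + [V]_L + [Y]_L + [ṁ]_L = (2) + (3) + (-1) + (0) = 4
  T: [E]_T + [V]_T + [Y]_T + [ṁ]_T = (-2) + (0) + (-2) + (-1) = -5
Net dimensions [M³ L⁴ T⁻⁵] ≠ [1] — not dimensionless.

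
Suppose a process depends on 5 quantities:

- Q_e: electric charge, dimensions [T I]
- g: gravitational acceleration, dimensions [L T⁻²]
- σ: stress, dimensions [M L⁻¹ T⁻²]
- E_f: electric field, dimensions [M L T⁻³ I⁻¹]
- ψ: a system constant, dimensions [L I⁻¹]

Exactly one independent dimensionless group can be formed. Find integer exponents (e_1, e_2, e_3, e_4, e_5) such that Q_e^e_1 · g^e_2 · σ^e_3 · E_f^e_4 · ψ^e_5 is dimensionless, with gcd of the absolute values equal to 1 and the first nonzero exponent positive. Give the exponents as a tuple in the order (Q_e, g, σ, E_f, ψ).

M: e_1·(0) + e_2·(0) + e_3·(1) + e_4·(1) + e_5·(0) = 0
L: e_1·(0) + e_2·(1) + e_3·(-1) + e_4·(1) + e_5·(1) = 0
T: e_1·(1) + e_2·(-2) + e_3·(-2) + e_4·(-3) + e_5·(0) = 0
I: e_1·(1) + e_2·(0) + e_3·(0) + e_4·(-1) + e_5·(-1) = 0
Solving this homogeneous linear system for the smallest-integer solution (first nonzero entry positive) gives (1, 2, 3, -3, 4).

(1, 2, 3, -3, 4)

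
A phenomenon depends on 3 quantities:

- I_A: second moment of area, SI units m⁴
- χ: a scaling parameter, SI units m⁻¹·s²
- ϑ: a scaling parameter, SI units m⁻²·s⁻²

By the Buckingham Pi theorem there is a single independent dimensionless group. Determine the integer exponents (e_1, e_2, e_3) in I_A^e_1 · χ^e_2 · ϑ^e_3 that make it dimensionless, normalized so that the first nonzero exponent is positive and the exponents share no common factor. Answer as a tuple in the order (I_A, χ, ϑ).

L: e_1·(4) + e_2·(-1) + e_3·(-2) = 0
T: e_1·(0) + e_2·(2) + e_3·(-2) = 0
Solving this homogeneous linear system for the smallest-integer solution (first nonzero entry positive) gives (3, 4, 4).

(3, 4, 4)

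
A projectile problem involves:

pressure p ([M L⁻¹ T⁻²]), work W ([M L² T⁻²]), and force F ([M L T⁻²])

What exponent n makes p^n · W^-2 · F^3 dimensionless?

-1

Balance the M exponent: (1)·n from p, plus −2·(1) + 3·(1) = 1 from the rest, must sum to zero.
n + 1 = 0, so n = -1.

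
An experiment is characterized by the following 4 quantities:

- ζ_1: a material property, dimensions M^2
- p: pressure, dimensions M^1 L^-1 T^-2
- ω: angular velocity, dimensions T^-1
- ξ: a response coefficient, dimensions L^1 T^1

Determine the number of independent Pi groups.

There are 4 variables and 3 base dimensions (M, L, T).
The dimension matrix has rank 3.
Independent dimensionless groups: 4 − 3 = 1.

1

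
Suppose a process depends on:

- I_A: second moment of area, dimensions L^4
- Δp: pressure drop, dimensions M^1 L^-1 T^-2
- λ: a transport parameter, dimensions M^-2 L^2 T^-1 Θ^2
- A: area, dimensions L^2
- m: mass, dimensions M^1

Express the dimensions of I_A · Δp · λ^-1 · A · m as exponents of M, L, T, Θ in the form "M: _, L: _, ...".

M: 4, L: 3, T: -1, Θ: -2

Collect each base-dimension exponent across the product:
  M: (0) + (1) − (-2) + (0) + (1) = 4
  L: (4) + (-1) − (2) + (2) + (0) = 3
  T: (0) + (-2) − (-1) + (0) + (0) = -1
  Θ: (0) + (0) − (2) + (0) + (0) = -2
So the dimensions are [M⁴ L³ T⁻¹ Θ⁻²].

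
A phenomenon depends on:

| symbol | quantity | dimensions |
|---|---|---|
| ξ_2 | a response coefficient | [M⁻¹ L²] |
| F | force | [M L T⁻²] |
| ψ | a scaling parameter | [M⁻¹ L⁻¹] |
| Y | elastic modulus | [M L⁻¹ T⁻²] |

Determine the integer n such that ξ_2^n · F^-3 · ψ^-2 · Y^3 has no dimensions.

Balance the M exponent: (-1)·n from ξ_2, plus −3·(1) − 2·(-1) + 3·(1) = 2 from the rest, must sum to zero.
−n + 2 = 0, so n = 2.

2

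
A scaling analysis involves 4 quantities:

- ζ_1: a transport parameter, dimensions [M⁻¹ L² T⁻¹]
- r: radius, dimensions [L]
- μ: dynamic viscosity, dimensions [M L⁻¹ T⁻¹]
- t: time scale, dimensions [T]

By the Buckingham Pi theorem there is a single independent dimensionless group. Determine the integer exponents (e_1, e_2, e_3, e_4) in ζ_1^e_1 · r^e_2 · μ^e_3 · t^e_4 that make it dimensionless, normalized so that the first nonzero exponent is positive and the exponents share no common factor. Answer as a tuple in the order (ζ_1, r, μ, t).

(1, -1, 1, 2)

M: e_1·(-1) + e_2·(0) + e_3·(1) + e_4·(0) = 0
L: e_1·(2) + e_2·(1) + e_3·(-1) + e_4·(0) = 0
T: e_1·(-1) + e_2·(0) + e_3·(-1) + e_4·(1) = 0
Solving this homogeneous linear system for the smallest-integer solution (first nonzero entry positive) gives (1, -1, 1, 2).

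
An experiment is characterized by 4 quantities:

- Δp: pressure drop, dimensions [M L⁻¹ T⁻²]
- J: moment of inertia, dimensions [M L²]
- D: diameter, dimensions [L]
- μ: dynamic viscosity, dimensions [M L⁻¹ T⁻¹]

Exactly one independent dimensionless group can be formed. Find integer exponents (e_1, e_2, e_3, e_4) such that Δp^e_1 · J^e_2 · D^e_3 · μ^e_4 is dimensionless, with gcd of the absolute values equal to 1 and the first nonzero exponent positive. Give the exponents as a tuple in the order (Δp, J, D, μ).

M: e_1·(1) + e_2·(1) + e_3·(0) + e_4·(1) = 0
L: e_1·(-1) + e_2·(2) + e_3·(1) + e_4·(-1) = 0
T: e_1·(-2) + e_2·(0) + e_3·(0) + e_4·(-1) = 0
Solving this homogeneous linear system for the smallest-integer solution (first nonzero entry positive) gives (1, 1, -3, -2).

(1, 1, -3, -2)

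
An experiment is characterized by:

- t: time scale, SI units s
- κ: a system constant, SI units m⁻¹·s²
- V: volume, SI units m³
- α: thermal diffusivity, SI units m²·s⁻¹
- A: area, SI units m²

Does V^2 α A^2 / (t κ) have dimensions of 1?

no

Sum the exponent of each base dimension across the product:
  L: −[t]_L − [κ]_L + 2·[V]_L + [α]_L + 2·[A]_L = −(0) − (-1) + 2·(3) + (2) + 2·(2) = 13
  T: −[t]_T − [κ]_T + 2·[V]_T + [α]_T + 2·[A]_T = −(1) − (2) + 2·(0) + (-1) + 2·(0) = -4
Net dimensions [L¹³ T⁻⁴] ≠ [1] — not dimensionless.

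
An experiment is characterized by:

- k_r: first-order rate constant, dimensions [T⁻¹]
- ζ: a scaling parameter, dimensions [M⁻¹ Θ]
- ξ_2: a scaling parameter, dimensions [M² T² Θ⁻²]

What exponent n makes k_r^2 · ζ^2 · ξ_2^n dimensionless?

1

Balance the M exponent: (2)·n from ξ_2, plus 2·(0) + 2·(-1) = -2 from the rest, must sum to zero.
2n − 2 = 0, so n = 1.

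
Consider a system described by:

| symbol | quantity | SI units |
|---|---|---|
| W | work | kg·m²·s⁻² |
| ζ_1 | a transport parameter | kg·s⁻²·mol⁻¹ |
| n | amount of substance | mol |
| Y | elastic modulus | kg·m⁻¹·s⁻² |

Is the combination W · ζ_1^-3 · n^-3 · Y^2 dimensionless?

Sum the exponent of each base dimension across the product:
  M: [W]_M − 3·[ζ_1]_M − 3·[n]_M + 2·[Y]_M = (1) − 3·(1) − 3·(0) + 2·(1) = 0
  L: [W]_L − 3·[ζ_1]_L − 3·[n]_L + 2·[Y]_L = (2) − 3·(0) − 3·(0) + 2·(-1) = 0
  T: [W]_T − 3·[ζ_1]_T − 3·[n]_T + 2·[Y]_T = (-2) − 3·(-2) − 3·(0) + 2·(-2) = 0
  N: [W]_N − 3·[ζ_1]_N − 3·[n]_N + 2·[Y]_N = (0) − 3·(-1) − 3·(1) + 2·(0) = 0
All base exponents vanish — dimensionless.

yes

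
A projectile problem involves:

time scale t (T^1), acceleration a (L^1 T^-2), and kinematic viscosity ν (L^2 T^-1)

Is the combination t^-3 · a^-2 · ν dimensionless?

yes

Sum the exponent of each base dimension across the product:
  L: −3·[t]_L − 2·[a]_L + [ν]_L = −3·(0) − 2·(1) + (2) = 0
  T: −3·[t]_T − 2·[a]_T + [ν]_T = −3·(1) − 2·(-2) + (-1) = 0
All base exponents vanish — dimensionless.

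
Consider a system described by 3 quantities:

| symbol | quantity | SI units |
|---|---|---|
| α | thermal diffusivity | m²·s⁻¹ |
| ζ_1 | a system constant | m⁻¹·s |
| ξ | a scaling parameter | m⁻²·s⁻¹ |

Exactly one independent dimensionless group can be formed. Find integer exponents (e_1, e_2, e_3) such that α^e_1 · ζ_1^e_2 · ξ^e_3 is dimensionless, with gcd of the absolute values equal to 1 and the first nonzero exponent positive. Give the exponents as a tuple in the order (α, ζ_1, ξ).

L: e_1·(2) + e_2·(-1) + e_3·(-2) = 0
T: e_1·(-1) + e_2·(1) + e_3·(-1) = 0
Solving this homogeneous linear system for the smallest-integer solution (first nonzero entry positive) gives (3, 4, 1).

(3, 4, 1)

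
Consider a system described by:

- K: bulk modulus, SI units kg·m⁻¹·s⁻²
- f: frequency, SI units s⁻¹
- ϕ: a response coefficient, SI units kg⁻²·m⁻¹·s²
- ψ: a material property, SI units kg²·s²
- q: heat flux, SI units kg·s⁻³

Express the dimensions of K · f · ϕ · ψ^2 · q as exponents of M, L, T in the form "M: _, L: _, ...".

Collect each base-dimension exponent across the product:
  M: (1) + (0) + (-2) + 2·(2) + (1) = 4
  L: (-1) + (0) + (-1) + 2·(0) + (0) = -2
  T: (-2) + (-1) + (2) + 2·(2) + (-3) = 0
So the dimensions are [M⁴ L⁻²].

M: 4, L: -2, T: 0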